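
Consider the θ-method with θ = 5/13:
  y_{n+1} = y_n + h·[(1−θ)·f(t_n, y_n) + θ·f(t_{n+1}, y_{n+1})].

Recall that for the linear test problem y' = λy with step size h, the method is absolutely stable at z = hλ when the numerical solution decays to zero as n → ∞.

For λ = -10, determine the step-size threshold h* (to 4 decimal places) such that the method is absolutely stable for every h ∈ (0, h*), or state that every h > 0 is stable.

On y'=λy, z=hλ:
  y_{n+1} = y_n + z·[8/13·y_n + 5/13·y_{n+1}] ⇒ (1 − 5/13z)y_{n+1} = (1 + 8/13z)y_n
  Hence R(z) = (1 + 8/13z)/(1 − 5/13z).

Solve |R(x)|<1 on ℝ⁻.
x=-0.96: |R|=0.2989
R=−1: 1+8/13x = −1+5/13x ⇒ -3/13x=2 ⇒ x=2/(-3/13)=-8.6667
Confirm numerically:
  x=-8.181: |R|=0.97297 <1
  x=-5.044: |R|=0.71565 <1
  x=-4.381: |R|=0.63166 <1
  x=-8.977: |R|=1.01608 >1
  x=-8.942: |R|=1.01431 >1
  x=-8.821: |R|=1.00811 >1
So |R|<1 on (-8.6667, 0).

(-8.6667,0); λ=-10 ⇒ h* = (26/3)/10 = 0.8667.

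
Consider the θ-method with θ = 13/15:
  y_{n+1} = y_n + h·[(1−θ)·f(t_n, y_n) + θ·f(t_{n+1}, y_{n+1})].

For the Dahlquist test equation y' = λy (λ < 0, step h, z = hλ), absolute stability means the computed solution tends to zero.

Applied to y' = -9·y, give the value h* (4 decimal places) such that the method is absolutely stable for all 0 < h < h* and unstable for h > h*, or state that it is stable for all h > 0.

Set f=λy, z=hλ:
  y_{n+1} = y_n + z·[2/15·y_n + 13/15·y_{n+1}] ⇒ (1 − 13/15z)y_{n+1} = (1 + 2/15z)y_n
  ⇒ R(z) = (1 + 2/15z)/(1 − 13/15z).

Boundary: |R(x)|=1, x<0.
x=-1.38: |R|=0.3716
x=-2: |R|=0.2683
x=-10: |R|=0.0345
x=-100: |R|=0.1407
θ=13/15≥1/2 ⇒ |1+2/15x|<|1−13/15x| ∀x<0 ⇒ stable on all of ℝ⁻.

unbounded; (−∞, 0). Any h>0 works for λ=-9.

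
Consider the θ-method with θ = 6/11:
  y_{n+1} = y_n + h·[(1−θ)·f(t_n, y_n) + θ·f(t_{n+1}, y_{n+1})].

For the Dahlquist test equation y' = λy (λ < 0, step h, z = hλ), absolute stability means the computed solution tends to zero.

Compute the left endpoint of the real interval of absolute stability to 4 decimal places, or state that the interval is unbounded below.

unbounded; (−∞, 0).

On y'=λy, z=hλ:
  y_{n+1} = y_n + z·[5/11·y_n + 6/11·y_{n+1}] ⇒ (1 − 6/11z)y_{n+1} = (1 + 5/11z)y_n
  Hence R(z) = (1 + 5/11z)/(1 − 6/11z).

Need |R(x)|<1, x<0.
x=-1.52: |R|=0.1690
x=-2: |R|=0.0435
x=-10: |R|=0.5493
x=-100: |R|=0.8003
θ=6/11≥1/2 ⇒ |1+5/11x|<|1−6/11x| ∀x<0 ⇒ unbounded interval.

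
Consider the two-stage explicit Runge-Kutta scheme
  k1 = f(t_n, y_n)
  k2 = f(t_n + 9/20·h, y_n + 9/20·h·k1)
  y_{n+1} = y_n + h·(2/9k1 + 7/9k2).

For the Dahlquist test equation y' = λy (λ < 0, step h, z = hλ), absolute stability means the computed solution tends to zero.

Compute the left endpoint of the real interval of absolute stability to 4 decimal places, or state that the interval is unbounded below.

On y'=λy, z=hλ:
  k1=λy_n ⇒ h·k1=z·y_n;  k2=λ(1+9/20z)y_n ⇒ h·k2=z(1+9/20z)y_n
  y_{n+1}/y_n = 1 + 2/9z + 7/9z(1+9/20z) = 1 + z + 7/20z²
  ⇒ R(z) = 1 + z + 7/20z².

Find x<0 with |R(x)|<1.
x=-0.52: |R|=0.5746
R=1: x+7/20x²=0 ⇒ x=−20/7=-2.8571; min R=1−1/(4·7/20)=0.2857>−1
Confirm numerically:
  x=-2.313: |R|=0.55949 <1
  x=-2.023: |R|=0.40939 <1
  x=-1.696: |R|=0.31075 <1
  x=-1.247: |R|=0.29725 <1
  x=-3.387: |R|=1.62812 >1
  x=-3.339: |R|=1.56312 >1
  x=-3.221: |R|=1.41019 >1
So |R|<1 on (-2.8571, 0).

z* = -2.8571.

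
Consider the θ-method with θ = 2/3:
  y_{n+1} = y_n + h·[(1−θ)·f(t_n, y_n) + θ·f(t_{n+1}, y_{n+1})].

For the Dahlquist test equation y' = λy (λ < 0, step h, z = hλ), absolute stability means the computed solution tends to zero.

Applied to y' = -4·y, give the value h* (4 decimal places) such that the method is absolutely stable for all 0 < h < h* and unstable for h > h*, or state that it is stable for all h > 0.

interval (−∞, 0). Any h>0 works for λ=-4.

Set f=λy, z=hλ:
  y_{n+1} = y_n + z·[1/3·y_n + 2/3·y_{n+1}] ⇒ (1 − 2/3z)y_{n+1} = (1 + 1/3z)y_n
  so R(z) = (1 + 1/3z)/(1 − 2/3z).

Find x<0 with |R(x)|<1.
x=-1.71: |R|=0.2009
x=-2: |R|=0.1429
x=-10: |R|=0.3043
x=-100: |R|=0.4778
θ=2/3≥1/2 ⇒ |1+1/3x|<|1−2/3x| ∀x<0 ⇒ interval (−∞,0).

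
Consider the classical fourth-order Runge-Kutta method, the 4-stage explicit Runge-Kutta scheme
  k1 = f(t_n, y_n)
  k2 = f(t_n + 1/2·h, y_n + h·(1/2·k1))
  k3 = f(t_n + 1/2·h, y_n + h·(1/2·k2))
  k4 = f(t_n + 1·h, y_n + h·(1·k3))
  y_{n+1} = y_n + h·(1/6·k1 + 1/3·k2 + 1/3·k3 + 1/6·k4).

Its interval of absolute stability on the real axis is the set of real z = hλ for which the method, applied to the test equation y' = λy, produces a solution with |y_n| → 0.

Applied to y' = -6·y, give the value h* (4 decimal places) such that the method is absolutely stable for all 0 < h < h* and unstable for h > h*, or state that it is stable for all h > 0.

(-2.7853,0); λ=-6 ⇒ h* = 0.4642.

Test eqn y'=λy, z=hλ:
  order 4, 4-stage ⇒ R(z)=1+z+z^2/2+z^3/6+z^4/24
  (e.g. R(-1.04)=0.36207, |R|=0.36207)

Boundary: |R(x)|=1, x<0.
x=-1.04: |R|=0.3621
|R(-2.81)|=1.0379 |R(-2.45)|=0.6015 |R(-1.59)|=0.2704
Bisect:
  x_lo=-3.5149 |R|=2.7846  x_hi=-0.2672 |R|=0.7655
  mid=-1.89104 |R|=0.30274 →hi
  mid=-2.70297 |R|=0.88282 →hi
  mid=-3.10894 |R|=1.60814 →lo
  mid=-2.90595 |R|=1.19769 →lo
  mid=-2.80446 |R|=1.02929 →lo
  mid=-2.75372 |R|=0.95343 →hi
  mid=-2.77909 |R|=0.99069 →hi
  mid=-2.79178 |R|=1.00982 →lo
  mid=-2.78543 |R|=1.00021 →lo
  mid=-2.78226 |R|=0.99544 →hi
  ...
  [-2.78543,-2.78524] ⇒ x*=-2.7853
Stable set (-2.7853, 0).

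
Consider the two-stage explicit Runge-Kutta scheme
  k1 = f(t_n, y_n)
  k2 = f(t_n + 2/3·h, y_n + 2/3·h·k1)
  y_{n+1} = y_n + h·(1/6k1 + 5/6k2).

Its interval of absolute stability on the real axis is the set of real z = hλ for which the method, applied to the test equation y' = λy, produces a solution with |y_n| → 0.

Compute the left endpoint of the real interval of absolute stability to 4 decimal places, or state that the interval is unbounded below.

On y'=λy, z=hλ:
  k1=λy_n ⇒ h·k1=z·y_n;  k2=λ(1+2/3z)y_n ⇒ h·k2=z(1+2/3z)y_n
  y_{n+1}/y_n = 1 + 1/6z + 5/6z(1+2/3z) = 1 + z + 5/9z²
  R(z) = 1 + z + 5/9z².

Find x<0 with |R(x)|<1.
x=-1.32: |R|=0.6480
R=1: x+5/9x²=0 ⇒ x=−9/5=-1.8000; min R=1−1/(4·5/9)=0.5500>−1
Confirm numerically:
  x=-1.714: |R|=0.91811 <1
  x=-1.490: |R|=0.74339 <1
  x=-0.897: |R|=0.55000 <1
  x=-2.108: |R|=1.36070 >1
  x=-1.824: |R|=1.02432 >1
Stable set (-1.8000, 0).

z* = -1.8000.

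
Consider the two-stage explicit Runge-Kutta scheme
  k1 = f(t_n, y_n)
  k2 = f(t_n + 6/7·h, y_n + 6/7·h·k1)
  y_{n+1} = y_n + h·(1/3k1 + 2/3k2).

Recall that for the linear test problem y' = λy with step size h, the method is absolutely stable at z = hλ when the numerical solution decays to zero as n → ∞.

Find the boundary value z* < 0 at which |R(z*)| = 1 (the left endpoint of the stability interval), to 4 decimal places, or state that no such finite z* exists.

z* = -1.7500.

Test eqn y'=λy, z=hλ:
  k1=λy_n ⇒ h·k1=z·y_n;  k2=λ(1+6/7z)y_n ⇒ h·k2=z(1+6/7z)y_n
  y_{n+1}/y_n = 1 + 1/3z + 2/3z(1+6/7z) = 1 + z + 4/7z²
  Hence R(z) = 1 + z + 4/7z².

Boundary: |R(x)|=1, x<0.
x=-1.39: |R|=0.7141
R=1: x+4/7x²=0 ⇒ x=−7/4=-1.7500; min R=1−1/(4·4/7)=0.5625>−1
Confirm numerically:
  x=-1.394: |R|=0.71642 <1
  x=-1.234: |R|=0.63615 <1
  x=-1.164: |R|=0.61023 <1
  x=-1.125: |R|=0.59821 <1
  x=-2.342: |R|=1.79227 >1
  x=-2.233: |R|=1.61631 >1
Stable set (-1.7500, 0).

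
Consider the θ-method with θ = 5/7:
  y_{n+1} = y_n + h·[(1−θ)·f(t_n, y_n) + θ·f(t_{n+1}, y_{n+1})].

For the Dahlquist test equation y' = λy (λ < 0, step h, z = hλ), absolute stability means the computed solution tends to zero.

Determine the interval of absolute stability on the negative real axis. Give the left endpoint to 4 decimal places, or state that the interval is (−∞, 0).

Test eqn y'=λy, z=hλ:
  y_{n+1} = y_n + z·[2/7·y_n + 5/7·y_{n+1}] ⇒ (1 − 5/7z)y_{n+1} = (1 + 2/7z)y_n
  ⇒ R(z) = (1 + 2/7z)/(1 − 5/7z).

Boundary: |R(x)|=1, x<0.
x=-0.49: |R|=0.6370
x=-2: |R|=0.1765
x=-10: |R|=0.2281
x=-100: |R|=0.3807
θ=5/7≥1/2 ⇒ |1+2/7x|<|1−5/7x| ∀x<0 ⇒ stable on all of ℝ⁻.

(−∞, 0) — no finite endpoint.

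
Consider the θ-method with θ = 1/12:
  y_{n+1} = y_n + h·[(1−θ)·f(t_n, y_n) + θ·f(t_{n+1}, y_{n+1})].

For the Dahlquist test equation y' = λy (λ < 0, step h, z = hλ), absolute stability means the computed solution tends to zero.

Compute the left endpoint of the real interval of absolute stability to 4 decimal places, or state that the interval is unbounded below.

Set f=λy, z=hλ:
  y_{n+1} = y_n + z·[11/12·y_n + 1/12·y_{n+1}] ⇒ (1 − 1/12z)y_{n+1} = (1 + 11/12z)y_n
  R(z) = (1 + 11/12z)/(1 − 1/12z).

Solve |R(x)|<1 on ℝ⁻.
x=-0.76: |R|=0.2853
R=−1: 1+11/12x = −1+1/12x ⇒ -5/6x=2 ⇒ x=2/(-5/6)=-2.4000
Confirm numerically:
  x=-2.350: |R|=0.96516 <1
  x=-2.300: |R|=0.93007 <1
  x=-2.093: |R|=0.78216 <1
  x=-1.634: |R|=0.43817 <1
  x=-2.789: |R|=1.26303 >1
  x=-2.447: |R|=1.03253 >1
So |R|<1 on (-2.4000, 0).

left endpoint -2.4000.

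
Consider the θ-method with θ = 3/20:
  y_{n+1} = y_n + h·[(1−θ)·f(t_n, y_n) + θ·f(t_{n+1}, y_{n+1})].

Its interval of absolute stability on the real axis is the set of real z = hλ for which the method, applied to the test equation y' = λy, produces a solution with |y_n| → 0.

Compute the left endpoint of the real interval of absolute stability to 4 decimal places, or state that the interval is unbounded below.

With y'=λy (z=hλ):
  y_{n+1} = y_n + z·[17/20·y_n + 3/20·y_{n+1}] ⇒ (1 − 3/20z)y_{n+1} = (1 + 17/20z)y_n
  Hence R(z) = (1 + 17/20z)/(1 − 3/20z).

Boundary: |R(x)|=1, x<0.
x=-1.36: |R|=0.1296
R=−1: 1+17/20x = −1+3/20x ⇒ -7/10x=2 ⇒ x=2/(-7/10)=-2.8571
Confirm numerically:
  x=-1.985: |R|=0.52957 <1
  x=-1.961: |R|=0.51528 <1
  x=-1.940: |R|=0.50271 <1
  x=-3.374: |R|=1.24022 >1
  x=-3.064: |R|=1.09921 >1
  x=-2.878: |R|=1.01020 >1
Interval (-2.8571, 0).

z* = -2.8571.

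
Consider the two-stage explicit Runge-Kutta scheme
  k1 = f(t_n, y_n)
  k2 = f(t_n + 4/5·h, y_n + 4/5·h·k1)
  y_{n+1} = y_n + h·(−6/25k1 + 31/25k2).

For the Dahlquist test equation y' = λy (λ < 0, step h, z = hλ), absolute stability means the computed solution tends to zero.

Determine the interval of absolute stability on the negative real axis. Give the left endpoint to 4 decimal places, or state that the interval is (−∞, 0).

With y'=λy (z=hλ):
  k1=λy_n ⇒ h·k1=z·y_n;  k2=λ(1+4/5z)y_n ⇒ h·k2=z(1+4/5z)y_n
  y_{n+1}/y_n = 1 − 6/25z + 31/25z(1+4/5z) = 1 + z + 124/125z²
  Hence R(z) = 1 + z + 124/125z².

Boundary: |R(x)|=1, x<0.
x=-0.65: |R|=0.7691
R=1: x+124/125x²=0 ⇒ x=−125/124=-1.0081; min R=1−1/(4·124/125)=0.7480>−1
Confirm numerically:
  x=-0.970: |R|=0.96337 <1
  x=-0.767: |R|=0.81658 <1
  x=-0.415: |R|=0.75585 <1
  x=-1.319: |R|=1.40684 >1
  x=-1.069: |R|=1.06462 >1
Interval (-1.0081, 0).

(-1.0081, 0).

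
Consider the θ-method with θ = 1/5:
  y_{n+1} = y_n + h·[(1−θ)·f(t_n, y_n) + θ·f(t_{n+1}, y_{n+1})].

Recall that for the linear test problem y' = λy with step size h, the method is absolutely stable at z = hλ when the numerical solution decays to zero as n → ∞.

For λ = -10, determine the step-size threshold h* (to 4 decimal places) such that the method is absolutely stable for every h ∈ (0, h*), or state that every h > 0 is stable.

Test eqn y'=λy, z=hλ:
  y_{n+1} = y_n + z·[4/5·y_n + 1/5·y_{n+1}] ⇒ (1 − 1/5z)y_{n+1} = (1 + 4/5z)y_n
  Hence R(z) = (1 + 4/5z)/(1 − 1/5z).

Solve |R(x)|<1 on ℝ⁻.
x=-1.15: |R|=0.0650
R=−1: 1+4/5x = −1+1/5x ⇒ -3/5x=2 ⇒ x=2/(-3/5)=-3.3333
Confirm numerically:
  x=-1.969: |R|=0.41268 <1
  x=-1.567: |R|=0.19309 <1
  x=-1.342: |R|=0.05803 <1
  x=-3.686: |R|=1.12181 >1
  x=-3.457: |R|=1.04387 >1
  x=-3.378: |R|=1.01599 >1
Stable set (-3.3333, 0).

(-3.3333,0); λ=-10 ⇒ h* = (10/3)/10 = 0.3333.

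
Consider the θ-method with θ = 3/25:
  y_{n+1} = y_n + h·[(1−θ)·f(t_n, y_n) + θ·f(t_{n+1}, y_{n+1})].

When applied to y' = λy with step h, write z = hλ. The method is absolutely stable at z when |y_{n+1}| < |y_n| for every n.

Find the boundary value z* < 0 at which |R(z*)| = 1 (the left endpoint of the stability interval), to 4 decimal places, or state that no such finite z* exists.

left endpoint -2.6316.

With y'=λy (z=hλ):
  y_{n+1} = y_n + z·[22/25·y_n + 3/25·y_{n+1}] ⇒ (1 − 3/25z)y_{n+1} = (1 + 22/25z)y_n
  ⇒ R(z) = (1 + 22/25z)/(1 − 3/25z).

Find x<0 with |R(x)|<1.
x=-0.82: |R|=0.2535
R=−1: 1+22/25x = −1+3/25x ⇒ -19/25x=2 ⇒ x=2/(-19/25)=-2.6316
Confirm numerically:
  x=-1.633: |R|=0.36543 <1
  x=-1.624: |R|=0.35913 <1
  x=-1.264: |R|=0.09753 <1
  x=-1.082: |R|=0.04234 <1
  x=-3.099: |R|=1.25894 >1
  x=-2.709: |R|=1.04440 >1
Interval (-2.6316, 0).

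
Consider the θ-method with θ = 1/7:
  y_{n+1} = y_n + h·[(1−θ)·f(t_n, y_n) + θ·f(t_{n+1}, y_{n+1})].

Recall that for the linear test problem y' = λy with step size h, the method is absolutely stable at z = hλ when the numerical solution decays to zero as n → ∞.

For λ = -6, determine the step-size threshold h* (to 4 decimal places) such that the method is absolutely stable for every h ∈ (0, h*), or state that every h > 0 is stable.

(-2.8000,0); λ=-6 ⇒ h* = (14/5)/6 = 0.4667.

With y'=λy (z=hλ):
  y_{n+1} = y_n + z·[6/7·y_n + 1/7·y_{n+1}] ⇒ (1 − 1/7z)y_{n+1} = (1 + 6/7z)y_n
  ⇒ R(z) = (1 + 6/7z)/(1 − 1/7z).

Need |R(x)|<1, x<0.
x=-0.3: |R|=0.7123
R=−1: 1+6/7x = −1+1/7x ⇒ -5/7x=2 ⇒ x=2/(-5/7)=-2.8000
Confirm numerically:
  x=-2.558: |R|=0.87340 <1
  x=-2.260: |R|=0.70842 <1
  x=-1.537: |R|=0.26028 <1
  x=-3.143: |R|=1.16908 >1
  x=-3.035: |R|=1.11709 >1
Stable set (-2.8000, 0).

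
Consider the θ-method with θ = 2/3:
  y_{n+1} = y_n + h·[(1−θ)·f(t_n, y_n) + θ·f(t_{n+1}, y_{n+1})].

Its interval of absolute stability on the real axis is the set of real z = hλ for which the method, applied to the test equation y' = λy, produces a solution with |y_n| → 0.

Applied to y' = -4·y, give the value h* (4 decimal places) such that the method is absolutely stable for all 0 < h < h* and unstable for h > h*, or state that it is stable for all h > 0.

On y'=λy, z=hλ:
  y_{n+1} = y_n + z·[1/3·y_n + 2/3·y_{n+1}] ⇒ (1 − 2/3z)y_{n+1} = (1 + 1/3z)y_n
  ⇒ R(z) = (1 + 1/3z)/(1 − 2/3z).

Boundary: |R(x)|=1, x<0.
x=-0.86: |R|=0.4534
x=-2: |R|=0.1429
x=-10: |R|=0.3043
x=-100: |R|=0.4778
θ=2/3≥1/2 ⇒ |1+1/3x|<|1−2/3x| ∀x<0 ⇒ interval (−∞,0).

interval (−∞, 0). Any h>0 works for λ=-4.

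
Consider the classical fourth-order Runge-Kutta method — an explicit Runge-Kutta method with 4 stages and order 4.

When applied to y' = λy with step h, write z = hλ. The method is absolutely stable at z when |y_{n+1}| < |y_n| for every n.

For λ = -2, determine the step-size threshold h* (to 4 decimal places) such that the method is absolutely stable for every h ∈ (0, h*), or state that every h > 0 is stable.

(-2.7853,0); λ=-2 ⇒ h* = 1.3926.

Test eqn y'=λy, z=hλ:
  order 4, 4-stage ⇒ R(z)=1+z+z^2/2+z^3/6+z^4/24
  (e.g. R(-0.71)=0.49299, |R|=0.49299)

Find x<0 with |R(x)|<1.
x=-0.71: |R|=0.4930
|R(-1.59)|=0.2704 |R(-1.23)|=0.3117 |R(-0.66)|=0.5178
Bisect:
  x_lo=-3.1854 |R|=1.7910  x_hi=-0.3531 |R|=0.7025
  mid=-1.76927 |R|=0.28111 →hi
  mid=-2.47736 |R|=0.62668 →hi
  mid=-2.83140 |R|=1.07177 →lo
  mid=-2.65438 |R|=0.81991 →hi
  mid=-2.74289 |R|=0.93793 →hi
  mid=-2.78714 |R|=1.00279 →lo
  mid=-2.76502 |R|=0.96986 →hi
  mid=-2.77608 |R|=0.98620 →hi
  ...
  [-2.78542,-2.78524] ⇒ x*=-2.7853
Interval (-2.7853, 0).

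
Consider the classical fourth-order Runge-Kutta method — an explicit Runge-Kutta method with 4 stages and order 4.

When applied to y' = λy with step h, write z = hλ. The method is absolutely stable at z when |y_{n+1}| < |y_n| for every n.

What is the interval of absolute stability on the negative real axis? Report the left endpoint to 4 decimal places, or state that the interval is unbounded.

On y'=λy, z=hλ:
  order 4, 4-stage ⇒ R(z)=1+z+z^2/2+z^3/6+z^4/24
  (e.g. R(-0.34)=0.71181, |R|=0.71181)

Solve |R(x)|<1 on ℝ⁻.
x=-0.34: |R|=0.7118
|R(-3.18)|=1.7775 |R(-2.73)|=0.9198 |R(-2.57)|=0.7210
Bisect:
  x_lo=-3.3211 |R|=2.1576  x_hi=-0.2493 |R|=0.7793
  mid=-1.78523 |R|=0.28324 →hi
  mid=-2.55317 |R|=0.70284 →hi
  mid=-2.93714 |R|=1.25414 →lo
  mid=-2.74516 |R|=0.94115 →hi
  mid=-2.84115 |R|=1.08753 →lo
  mid=-2.79315 |R|=1.01192 →lo
  mid=-2.76916 |R|=0.97594 →hi
  mid=-2.78115 |R|=0.99378 →hi
  mid=-2.78715 |R|=1.00281 →lo
  ...
  [-2.78547,-2.78528] ⇒ x*=-2.7853
Interval (-2.7853, 0).

(-2.7853, 0).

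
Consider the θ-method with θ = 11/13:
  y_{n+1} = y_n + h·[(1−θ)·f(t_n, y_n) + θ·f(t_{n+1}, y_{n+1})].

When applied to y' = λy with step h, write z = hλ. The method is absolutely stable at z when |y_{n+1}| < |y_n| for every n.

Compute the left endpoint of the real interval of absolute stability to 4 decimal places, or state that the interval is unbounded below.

Set f=λy, z=hλ:
  y_{n+1} = y_n + z·[2/13·y_n + 11/13·y_{n+1}] ⇒ (1 − 11/13z)y_{n+1} = (1 + 2/13z)y_n
  R(z) = (1 + 2/13z)/(1 − 11/13z).

Boundary: |R(x)|=1, x<0.
x=-1.1: |R|=0.4303
x=-2: |R|=0.2571
x=-10: |R|=0.0569
x=-100: |R|=0.1680
θ=11/13≥1/2 ⇒ |1+2/13x|<|1−11/13x| ∀x<0 ⇒ unbounded interval.

(−∞, 0) — no finite endpoint.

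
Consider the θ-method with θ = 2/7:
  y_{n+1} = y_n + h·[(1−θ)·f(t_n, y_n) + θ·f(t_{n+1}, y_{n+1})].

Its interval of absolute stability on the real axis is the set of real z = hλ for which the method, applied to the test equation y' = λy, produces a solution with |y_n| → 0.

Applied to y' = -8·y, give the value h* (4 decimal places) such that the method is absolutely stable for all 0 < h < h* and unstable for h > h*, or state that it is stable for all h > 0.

On y'=λy, z=hλ:
  y_{n+1} = y_n + z·[5/7·y_n + 2/7·y_{n+1}] ⇒ (1 − 2/7z)y_{n+1} = (1 + 5/7z)y_n
  R(z) = (1 + 5/7z)/(1 − 2/7z).

Solve |R(x)|<1 on ℝ⁻.
x=-1.15: |R|=0.1344
R=−1: 1+5/7x = −1+2/7x ⇒ -3/7x=2 ⇒ x=2/(-3/7)=-4.6667
Confirm numerically:
  x=-4.500: |R|=0.96875 <1
  x=-2.616: |R|=0.49706 <1
  x=-1.992: |R|=0.26948 <1
  x=-5.234: |R|=1.09744 >1
  x=-4.971: |R|=1.05389 >1
  x=-4.968: |R|=1.05338 >1
So |R|<1 on (-4.6667, 0).

(-4.6667,0); λ=-8 ⇒ h* = (14/3)/8 = 0.5833.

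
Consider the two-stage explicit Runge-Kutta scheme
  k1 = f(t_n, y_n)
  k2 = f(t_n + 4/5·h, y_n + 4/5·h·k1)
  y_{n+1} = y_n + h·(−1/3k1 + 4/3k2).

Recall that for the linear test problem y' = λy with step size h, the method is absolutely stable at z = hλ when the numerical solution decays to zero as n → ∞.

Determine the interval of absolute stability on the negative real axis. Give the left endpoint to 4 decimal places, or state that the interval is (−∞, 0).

z∈(-0.9375,0).

On y'=λy, z=hλ:
  k1=λy_n ⇒ h·k1=z·y_n;  k2=λ(1+4/5z)y_n ⇒ h·k2=z(1+4/5z)y_n
  y_{n+1}/y_n = 1 − 1/3z + 4/3z(1+4/5z) = 1 + z + 16/15z²
  Hence R(z) = 1 + z + 16/15z².

Need |R(x)|<1, x<0.
x=-1.03: |R|=1.1016
R=1: x+16/15x²=0 ⇒ x=−15/16=-0.9375; min R=1−1/(4·16/15)=0.7656>−1
Confirm numerically:
  x=-0.789: |R|=0.87502 <1
  x=-0.780: |R|=0.86896 <1
  x=-0.558: |R|=0.77412 <1
  x=-0.412: |R|=0.76906 <1
  x=-1.306: |R|=1.51335 >1
  x=-1.249: |R|=1.41500 >1
  x=-1.155: |R|=1.26796 >1
Interval (-0.9375, 0).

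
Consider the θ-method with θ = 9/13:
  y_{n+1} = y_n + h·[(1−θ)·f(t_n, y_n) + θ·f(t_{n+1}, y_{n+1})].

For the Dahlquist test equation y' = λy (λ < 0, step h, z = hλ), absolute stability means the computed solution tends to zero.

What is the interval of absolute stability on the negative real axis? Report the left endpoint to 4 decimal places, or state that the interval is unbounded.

With y'=λy (z=hλ):
  y_{n+1} = y_n + z·[4/13·y_n + 9/13·y_{n+1}] ⇒ (1 − 9/13z)y_{n+1} = (1 + 4/13z)y_n
  R(z) = (1 + 4/13z)/(1 − 9/13z).

Boundary: |R(x)|=1, x<0.
x=-1.6: |R|=0.2409
x=-2: |R|=0.1613
x=-10: |R|=0.2621
x=-100: |R|=0.4239
θ=9/13≥1/2 ⇒ |1+4/13x|<|1−9/13x| ∀x<0 ⇒ interval (−∞,0).

unbounded; (−∞, 0).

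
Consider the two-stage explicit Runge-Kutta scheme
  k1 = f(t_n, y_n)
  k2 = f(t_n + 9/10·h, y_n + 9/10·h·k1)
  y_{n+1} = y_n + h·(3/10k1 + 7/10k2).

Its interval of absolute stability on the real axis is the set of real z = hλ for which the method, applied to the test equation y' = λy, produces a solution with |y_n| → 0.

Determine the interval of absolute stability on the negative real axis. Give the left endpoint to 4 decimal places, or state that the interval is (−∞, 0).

z∈(-1.5873,0).

On y'=λy, z=hλ:
  k1=λy_n ⇒ h·k1=z·y_n;  k2=λ(1+9/10z)y_n ⇒ h·k2=z(1+9/10z)y_n
  y_{n+1}/y_n = 1 + 3/10z + 7/10z(1+9/10z) = 1 + z + 63/100z²
  ⇒ R(z) = 1 + z + 63/100z².

Find x<0 with |R(x)|<1.
x=-0.89: |R|=0.6090
R=1: x+63/100x²=0 ⇒ x=−100/63=-1.5873; min R=1−1/(4·63/100)=0.6032>−1
Confirm numerically:
  x=-1.192: |R|=0.70314 <1
  x=-0.960: |R|=0.62061 <1
  x=-0.909: |R|=0.61156 <1
  x=-0.745: |R|=0.60467 <1
  x=-2.050: |R|=1.59757 >1
  x=-2.041: |R|=1.58338 >1
  x=-1.764: |R|=1.19637 >1
Interval (-1.5873, 0).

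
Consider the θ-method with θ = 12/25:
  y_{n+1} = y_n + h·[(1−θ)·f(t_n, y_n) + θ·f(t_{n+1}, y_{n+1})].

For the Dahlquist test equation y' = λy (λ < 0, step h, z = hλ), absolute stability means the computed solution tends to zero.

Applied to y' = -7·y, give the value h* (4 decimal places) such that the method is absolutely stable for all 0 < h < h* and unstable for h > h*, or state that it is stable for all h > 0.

Test eqn y'=λy, z=hλ:
  y_{n+1} = y_n + z·[13/25·y_n + 12/25·y_{n+1}] ⇒ (1 − 12/25z)y_{n+1} = (1 + 13/25z)y_n
  so R(z) = (1 + 13/25z)/(1 − 12/25z).

Find x<0 with |R(x)|<1.
x=-0.61: |R|=0.5282
R=−1: 1+13/25x = −1+12/25x ⇒ -1/25x=2 ⇒ x=2/(-1/25)=-50.0000
Confirm numerically:
  x=-49.702: |R|=0.99952 <1
  x=-44.486: |R|=0.99013 <1
  x=-38.668: |R|=0.97683 <1
  x=-23.390: |R|=0.91295 <1
  x=-50.495: |R|=1.00078 >1
  x=-50.317: |R|=1.00050 >1
So |R|<1 on (-50.0000, 0).

(-50.0000,0); λ=-7 ⇒ h* = (50)/7 = 7.1429.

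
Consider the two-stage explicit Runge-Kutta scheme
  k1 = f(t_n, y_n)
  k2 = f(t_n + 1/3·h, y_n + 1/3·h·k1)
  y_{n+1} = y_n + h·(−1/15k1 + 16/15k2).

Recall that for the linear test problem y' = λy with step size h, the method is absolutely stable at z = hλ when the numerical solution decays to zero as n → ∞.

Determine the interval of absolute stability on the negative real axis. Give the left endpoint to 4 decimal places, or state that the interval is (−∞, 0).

(-2.8125, 0).

Test eqn y'=λy, z=hλ:
  k1=λy_n ⇒ h·k1=z·y_n;  k2=λ(1+1/3z)y_n ⇒ h·k2=z(1+1/3z)y_n
  y_{n+1}/y_n = 1 − 1/15z + 16/15z(1+1/3z) = 1 + z + 16/45z²
  ⇒ R(z) = 1 + z + 16/45z².

Find x<0 with |R(x)|<1.
x=-1.04: |R|=0.3446
R=1: x+16/45x²=0 ⇒ x=−45/16=-2.8125; min R=1−1/(4·16/45)=0.2969>−1
Confirm numerically:
  x=-2.577: |R|=0.78422 <1
  x=-2.493: |R|=0.71680 <1
  x=-1.129: |R|=0.32421 <1
  x=-3.294: |R|=1.56393 >1
  x=-3.194: |R|=1.43325 >1
Interval (-2.8125, 0).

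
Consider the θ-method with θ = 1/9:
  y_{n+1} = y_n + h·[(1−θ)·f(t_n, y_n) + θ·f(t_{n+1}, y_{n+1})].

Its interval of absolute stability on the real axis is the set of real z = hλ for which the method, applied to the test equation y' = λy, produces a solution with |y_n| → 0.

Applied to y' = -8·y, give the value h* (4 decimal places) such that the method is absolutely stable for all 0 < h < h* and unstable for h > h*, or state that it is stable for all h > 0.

(-2.5714,0); λ=-8 ⇒ h* = (18/7)/8 = 0.3214.

Test eqn y'=λy, z=hλ:
  y_{n+1} = y_n + z·[8/9·y_n + 1/9·y_{n+1}] ⇒ (1 − 1/9z)y_{n+1} = (1 + 8/9z)y_n
  R(z) = (1 + 8/9z)/(1 − 1/9z).

Boundary: |R(x)|=1, x<0.
x=-1.47: |R|=0.2636
R=−1: 1+8/9x = −1+1/9x ⇒ -7/9x=2 ⇒ x=2/(-7/9)=-2.5714
Confirm numerically:
  x=-2.111: |R|=0.70993 <1
  x=-1.543: |R|=0.31718 <1
  x=-1.335: |R|=0.16255 <1
  x=-3.006: |R|=1.25337 >1
  x=-3.003: |R|=1.25169 >1
  x=-2.772: |R|=1.11927 >1
Interval (-2.5714, 0).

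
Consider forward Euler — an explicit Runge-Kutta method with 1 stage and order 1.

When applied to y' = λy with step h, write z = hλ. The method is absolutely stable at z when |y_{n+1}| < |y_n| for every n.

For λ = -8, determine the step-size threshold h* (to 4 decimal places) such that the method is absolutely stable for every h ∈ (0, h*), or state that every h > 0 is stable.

(-2.0000,0); λ=-8 ⇒ h* = 0.2500.

On y'=λy, z=hλ:
  order 1, 1-stage ⇒ R(z)=1+z
  (e.g. R(-1.34)=-0.34000, |R|=0.34000)

Find x<0 with |R(x)|<1.
x=-1.34: |R|=0.3400
|R(-2.34)|=1.3400 |R(-1.38)|=0.3800 |R(-0.55)|=0.4500
Bisect:
  x_lo=-2.3769 |R|=1.3769  x_hi=-0.3913 |R|=0.6087
  mid=-1.38410 |R|=0.38410 →hi
  mid=-1.88049 |R|=0.88049 →hi
  mid=-2.12869 |R|=1.12869 →lo
  mid=-2.00459 |R|=1.00459 →lo
  mid=-1.94254 |R|=0.94254 →hi
  mid=-1.97356 |R|=0.97356 →hi
  mid=-1.98908 |R|=0.98908 →hi
  mid=-1.99683 |R|=0.99683 →hi
  ...
  [-2.00010,-1.99998] ⇒ x*=-2.0000
Stable set (-2.0000, 0).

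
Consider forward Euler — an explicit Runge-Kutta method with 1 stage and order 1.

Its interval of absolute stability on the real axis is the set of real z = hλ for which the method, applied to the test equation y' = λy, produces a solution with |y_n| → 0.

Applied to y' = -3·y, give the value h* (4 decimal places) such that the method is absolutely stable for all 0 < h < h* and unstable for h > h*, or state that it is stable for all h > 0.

(-2.0000,0); λ=-3 ⇒ h* = 0.6667.

With y'=λy (z=hλ):
  order 1, 1-stage ⇒ R(z)=1+z
  (e.g. R(-1.41)=-0.41000, |R|=0.41000)

Boundary: |R(x)|=1, x<0.
x=-1.41: |R|=0.4100
|R(-2.34)|=1.3400 |R(-0.94)|=0.0600 |R(-0.69)|=0.3100
Bisect:
  x_lo=-2.7942 |R|=1.7942  x_hi=-0.1278 |R|=0.8722
  mid=-1.46102 |R|=0.46102 →hi
  mid=-2.12764 |R|=1.12764 →lo
  mid=-1.79433 |R|=0.79433 →hi
  mid=-1.96098 |R|=0.96098 →hi
  mid=-2.04431 |R|=1.04431 →lo
  mid=-2.00265 |R|=1.00265 →lo
  mid=-1.98181 |R|=0.98181 →hi
  ...
  [-2.00004,-1.99988] ⇒ x*=-2.0000
Stable set (-2.0000, 0).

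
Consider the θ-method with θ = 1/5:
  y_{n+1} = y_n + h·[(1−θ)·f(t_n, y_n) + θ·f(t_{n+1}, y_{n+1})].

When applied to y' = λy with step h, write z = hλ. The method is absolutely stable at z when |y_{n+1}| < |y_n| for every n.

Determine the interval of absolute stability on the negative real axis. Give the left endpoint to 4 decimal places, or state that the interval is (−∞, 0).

(-3.3333, 0).

With y'=λy (z=hλ):
  y_{n+1} = y_n + z·[4/5·y_n + 1/5·y_{n+1}] ⇒ (1 − 1/5z)y_{n+1} = (1 + 4/5z)y_n
  ⇒ R(z) = (1 + 4/5z)/(1 − 1/5z).

Need |R(x)|<1, x<0.
x=-1.37: |R|=0.0754
R=−1: 1+4/5x = −1+1/5x ⇒ -3/5x=2 ⇒ x=2/(-3/5)=-3.3333
Confirm numerically:
  x=-3.161: |R|=0.93665 <1
  x=-2.005: |R|=0.43112 <1
  x=-1.710: |R|=0.27422 <1
  x=-1.651: |R|=0.24117 <1
  x=-3.520: |R|=1.06573 >1
  x=-3.398: |R|=1.02310 >1
Stable set (-3.3333, 0).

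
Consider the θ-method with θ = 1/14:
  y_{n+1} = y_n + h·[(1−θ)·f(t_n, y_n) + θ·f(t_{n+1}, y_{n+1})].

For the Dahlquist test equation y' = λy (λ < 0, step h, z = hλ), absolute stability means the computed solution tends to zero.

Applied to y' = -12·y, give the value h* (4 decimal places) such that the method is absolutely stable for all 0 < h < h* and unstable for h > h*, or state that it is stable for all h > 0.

Set f=λy, z=hλ:
  y_{n+1} = y_n + z·[13/14·y_n + 1/14·y_{n+1}] ⇒ (1 − 1/14z)y_{n+1} = (1 + 13/14z)y_n
  R(z) = (1 + 13/14z)/(1 − 1/14z).

Find x<0 with |R(x)|<1.
x=-1.21: |R|=0.1137
R=−1: 1+13/14x = −1+1/14x ⇒ -6/7x=2 ⇒ x=2/(-6/7)=-2.3333
Confirm numerically:
  x=-2.140: |R|=0.85626 <1
  x=-2.038: |R|=0.77902 <1
  x=-1.769: |R|=0.57055 <1
  x=-1.726: |R|=0.53656 <1
  x=-2.779: |R|=1.31873 >1
  x=-2.692: |R|=1.25785 >1
Stable set (-2.3333, 0).

(-2.3333,0); λ=-12 ⇒ h* = (7/3)/12 = 0.1944.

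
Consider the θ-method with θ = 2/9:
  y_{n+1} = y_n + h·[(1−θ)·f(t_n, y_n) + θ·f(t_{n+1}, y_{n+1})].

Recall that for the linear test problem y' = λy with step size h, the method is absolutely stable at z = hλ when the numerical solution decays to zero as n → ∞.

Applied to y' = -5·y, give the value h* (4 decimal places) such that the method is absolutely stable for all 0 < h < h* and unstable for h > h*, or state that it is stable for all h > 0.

Test eqn y'=λy, z=hλ:
  y_{n+1} = y_n + z·[7/9·y_n + 2/9·y_{n+1}] ⇒ (1 − 2/9z)y_{n+1} = (1 + 7/9z)y_n
  Hence R(z) = (1 + 7/9z)/(1 − 2/9z).

Need |R(x)|<1, x<0.
x=-1.29: |R|=0.0026
R=−1: 1+7/9x = −1+2/9x ⇒ -5/9x=2 ⇒ x=2/(-5/9)=-3.6000
Confirm numerically:
  x=-3.544: |R|=0.98260 <1
  x=-2.457: |R|=0.58926 <1
  x=-1.491: |R|=0.11993 <1
  x=-3.878: |R|=1.08296 >1
  x=-3.697: |R|=1.02958 >1
So |R|<1 on (-3.6000, 0).

(-3.6000,0); λ=-5 ⇒ h* = (18/5)/5 = 0.7200.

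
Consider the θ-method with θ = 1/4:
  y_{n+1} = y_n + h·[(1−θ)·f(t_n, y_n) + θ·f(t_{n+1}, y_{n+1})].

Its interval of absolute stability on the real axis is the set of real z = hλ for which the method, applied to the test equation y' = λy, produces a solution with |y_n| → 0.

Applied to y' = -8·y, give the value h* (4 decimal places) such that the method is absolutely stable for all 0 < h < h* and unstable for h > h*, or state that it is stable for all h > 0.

On y'=λy, z=hλ:
  y_{n+1} = y_n + z·[3/4·y_n + 1/4·y_{n+1}] ⇒ (1 − 1/4z)y_{n+1} = (1 + 3/4z)y_n
  so R(z) = (1 + 3/4z)/(1 − 1/4z).

Need |R(x)|<1, x<0.
x=-0.73: |R|=0.3827
R=−1: 1+3/4x = −1+1/4x ⇒ -1/2x=2 ⇒ x=2/(-1/2)=-4.0000
Confirm numerically:
  x=-3.898: |R|=0.97417 <1
  x=-3.484: |R|=0.86211 <1
  x=-3.389: |R|=0.83462 <1
  x=-1.737: |R|=0.21109 <1
  x=-4.417: |R|=1.09909 >1
  x=-4.157: |R|=1.03849 >1
So |R|<1 on (-4.0000, 0).

(-4.0000,0); λ=-8 ⇒ h* = (4)/8 = 0.5000.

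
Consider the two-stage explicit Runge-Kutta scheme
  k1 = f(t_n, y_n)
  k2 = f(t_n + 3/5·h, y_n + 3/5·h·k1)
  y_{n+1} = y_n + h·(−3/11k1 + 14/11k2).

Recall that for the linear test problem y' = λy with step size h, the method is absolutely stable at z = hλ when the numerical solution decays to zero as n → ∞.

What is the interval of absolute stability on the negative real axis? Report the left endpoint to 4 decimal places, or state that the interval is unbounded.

On y'=λy, z=hλ:
  k1=λy_n ⇒ h·k1=z·y_n;  k2=λ(1+3/5z)y_n ⇒ h·k2=z(1+3/5z)y_n
  y_{n+1}/y_n = 1 − 3/11z + 14/11z(1+3/5z) = 1 + z + 42/55z²
  so R(z) = 1 + z + 42/55z².

Need |R(x)|<1, x<0.
x=-1.19: |R|=0.8914
R=1: x+42/55x²=0 ⇒ x=−55/42=-1.3095; min R=1−1/(4·42/55)=0.6726>−1
Confirm numerically:
  x=-1.273: |R|=0.96449 <1
  x=-0.922: |R|=0.72716 <1
  x=-0.756: |R|=0.68045 <1
  x=-1.819: |R|=1.70769 >1
  x=-1.563: |R|=1.30254 >1
  x=-1.449: |R|=1.15433 >1
Interval (-1.3095, 0).

(-1.3095, 0).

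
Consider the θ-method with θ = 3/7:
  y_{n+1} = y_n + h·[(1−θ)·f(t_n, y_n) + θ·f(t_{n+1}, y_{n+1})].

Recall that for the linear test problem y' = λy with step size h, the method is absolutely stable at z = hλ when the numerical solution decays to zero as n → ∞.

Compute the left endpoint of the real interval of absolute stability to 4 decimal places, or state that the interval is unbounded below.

z* = -14.0000.

Set f=λy, z=hλ:
  y_{n+1} = y_n + z·[4/7·y_n + 3/7·y_{n+1}] ⇒ (1 − 3/7z)y_{n+1} = (1 + 4/7z)y_n
  Hence R(z) = (1 + 4/7z)/(1 − 3/7z).

Find x<0 with |R(x)|<1.
x=-0.33: |R|=0.7109
R=−1: 1+4/7x = −1+3/7x ⇒ -1/7x=2 ⇒ x=2/(-1/7)=-14.0000
Confirm numerically:
  x=-12.122: |R|=0.95669 <1
  x=-7.782: |R|=0.79510 <1
  x=-6.965: |R|=0.74780 <1
  x=-14.383: |R|=1.00764 >1
  x=-14.128: |R|=1.00259 >1
Stable set (-14.0000, 0).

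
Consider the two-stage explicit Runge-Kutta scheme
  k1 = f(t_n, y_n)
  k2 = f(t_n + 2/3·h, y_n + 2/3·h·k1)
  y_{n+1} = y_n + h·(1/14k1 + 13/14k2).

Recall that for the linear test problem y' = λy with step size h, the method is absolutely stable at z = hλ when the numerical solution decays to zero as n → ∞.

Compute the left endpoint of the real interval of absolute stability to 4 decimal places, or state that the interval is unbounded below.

On y'=λy, z=hλ:
  k1=λy_n ⇒ h·k1=z·y_n;  k2=λ(1+2/3z)y_n ⇒ h·k2=z(1+2/3z)y_n
  y_{n+1}/y_n = 1 + 1/14z + 13/14z(1+2/3z) = 1 + z + 13/21z²
  Hence R(z) = 1 + z + 13/21z².

Need |R(x)|<1, x<0.
x=-1.28: |R|=0.7342
R=1: x+13/21x²=0 ⇒ x=−21/13=-1.6154; min R=1−1/(4·13/21)=0.5962>−1
Confirm numerically:
  x=-1.405: |R|=0.81702 <1
  x=-1.316: |R|=0.75610 <1
  x=-1.013: |R|=0.62225 <1
  x=-2.156: |R|=1.72154 >1
  x=-2.065: |R|=1.57476 >1
Stable set (-1.6154, 0).

left endpoint -1.6154.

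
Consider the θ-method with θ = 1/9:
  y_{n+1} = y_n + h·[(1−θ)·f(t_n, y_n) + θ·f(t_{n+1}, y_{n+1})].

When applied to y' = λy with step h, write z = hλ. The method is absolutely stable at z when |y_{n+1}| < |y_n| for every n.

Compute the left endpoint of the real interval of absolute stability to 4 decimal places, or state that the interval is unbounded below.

z* = -2.5714.

On y'=λy, z=hλ:
  y_{n+1} = y_n + z·[8/9·y_n + 1/9·y_{n+1}] ⇒ (1 − 1/9z)y_{n+1} = (1 + 8/9z)y_n
  so R(z) = (1 + 8/9z)/(1 − 1/9z).

Solve |R(x)|<1 on ℝ⁻.
x=-0.73: |R|=0.3248
R=−1: 1+8/9x = −1+1/9x ⇒ -7/9x=2 ⇒ x=2/(-7/9)=-2.5714
Confirm numerically:
  x=-2.422: |R|=0.90842 <1
  x=-1.448: |R|=0.24732 <1
  x=-1.433: |R|=0.23617 <1
  x=-2.792: |R|=1.13094 >1
  x=-2.725: |R|=1.09168 >1
Interval (-2.5714, 0).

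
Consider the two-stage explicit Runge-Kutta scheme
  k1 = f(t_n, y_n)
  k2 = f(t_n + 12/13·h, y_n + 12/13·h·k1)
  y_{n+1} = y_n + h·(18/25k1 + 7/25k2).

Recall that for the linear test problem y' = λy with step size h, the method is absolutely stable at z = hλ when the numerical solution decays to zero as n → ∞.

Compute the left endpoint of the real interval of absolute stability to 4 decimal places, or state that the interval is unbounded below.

On y'=λy, z=hλ:
  k1=λy_n ⇒ h·k1=z·y_n;  k2=λ(1+12/13z)y_n ⇒ h·k2=z(1+12/13z)y_n
  y_{n+1}/y_n = 1 + 18/25z + 7/25z(1+12/13z) = 1 + z + 84/325z²
  R(z) = 1 + z + 84/325z².

Find x<0 with |R(x)|<1.
x=-1.47: |R|=0.0885
R=1: x+84/325x²=0 ⇒ x=−325/84=-3.8690; min R=1−1/(4·84/325)=0.0327>−1
Confirm numerically:
  x=-3.356: |R|=0.55498 <1
  x=-3.271: |R|=0.49439 <1
  x=-3.143: |R|=0.41020 <1
  x=-1.563: |R|=0.06841 <1
  x=-4.435: |R|=1.64874 >1
  x=-4.117: |R|=1.26384 >1
Interval (-3.8690, 0).

z* = -3.8690.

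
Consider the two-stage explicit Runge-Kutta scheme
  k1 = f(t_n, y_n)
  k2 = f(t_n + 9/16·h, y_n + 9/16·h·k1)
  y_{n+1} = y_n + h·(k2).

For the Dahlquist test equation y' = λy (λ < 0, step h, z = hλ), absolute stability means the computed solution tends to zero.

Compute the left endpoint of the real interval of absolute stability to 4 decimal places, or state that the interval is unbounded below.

Set f=λy, z=hλ:
  k1=λy_n ⇒ h·k1=z·y_n;  k2=λ(1+9/16z)y_n ⇒ h·k2=z(1+9/16z)y_n
  y_{n+1}/y_n = 1 + z(1+9/16z) = 1 + z + 9/16z²
  Hence R(z) = 1 + z + 9/16z².

Find x<0 with |R(x)|<1.
x=-0.68: |R|=0.5801
R=1: x+9/16x²=0 ⇒ x=−16/9=-1.7778; min R=1−1/(4·9/16)=0.5556>−1
Confirm numerically:
  x=-1.658: |R|=0.88829 <1
  x=-1.522: |R|=0.78102 <1
  x=-0.890: |R|=0.55556 <1
  x=-2.144: |R|=1.44166 >1
  x=-1.976: |R|=1.22032 >1
Stable set (-1.7778, 0).

z* = -1.7778.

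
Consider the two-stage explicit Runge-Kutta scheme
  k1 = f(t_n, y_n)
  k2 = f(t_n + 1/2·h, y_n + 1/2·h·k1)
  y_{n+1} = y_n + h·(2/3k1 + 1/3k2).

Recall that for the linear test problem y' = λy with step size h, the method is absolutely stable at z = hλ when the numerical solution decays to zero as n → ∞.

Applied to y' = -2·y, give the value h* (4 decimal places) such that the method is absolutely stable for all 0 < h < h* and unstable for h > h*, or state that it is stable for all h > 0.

(-6.0000,0); λ=-2 ⇒ h* = (6)/2 = 3.0000.

On y'=λy, z=hλ:
  k1=λy_n ⇒ h·k1=z·y_n;  k2=λ(1+1/2z)y_n ⇒ h·k2=z(1+1/2z)y_n
  y_{n+1}/y_n = 1 + 2/3z + 1/3z(1+1/2z) = 1 + z + 1/6z²
  Hence R(z) = 1 + z + 1/6z².

Boundary: |R(x)|=1, x<0.
x=-0.6: |R|=0.4600
R=1: x+1/6x²=0 ⇒ x=−6=-6.0000; min R=1−1/(4·1/6)=-0.5000>−1
Confirm numerically:
  x=-3.972: |R|=0.34254 <1
  x=-3.382: |R|=0.47568 <1
  x=-3.339: |R|=0.48085 <1
  x=-2.953: |R|=0.49963 <1
  x=-6.391: |R|=1.41648 >1
  x=-6.299: |R|=1.31390 >1
  x=-6.107: |R|=1.10891 >1
Stable set (-6.0000, 0).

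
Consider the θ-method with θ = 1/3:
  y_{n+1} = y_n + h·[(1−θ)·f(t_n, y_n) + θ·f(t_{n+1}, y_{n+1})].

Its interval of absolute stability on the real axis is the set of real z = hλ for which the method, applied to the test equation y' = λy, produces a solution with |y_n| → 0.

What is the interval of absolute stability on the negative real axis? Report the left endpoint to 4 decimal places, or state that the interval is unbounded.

(-6.0000, 0).

Set f=λy, z=hλ:
  y_{n+1} = y_n + z·[2/3·y_n + 1/3·y_{n+1}] ⇒ (1 − 1/3z)y_{n+1} = (1 + 2/3z)y_n
  so R(z) = (1 + 2/3z)/(1 − 1/3z).

Find x<0 with |R(x)|<1.
x=-1.19: |R|=0.1480
R=−1: 1+2/3x = −1+1/3x ⇒ -1/3x=2 ⇒ x=2/(-1/3)=-6.0000
Confirm numerically:
  x=-5.302: |R|=0.91592 <1
  x=-4.782: |R|=0.84348 <1
  x=-2.632: |R|=0.40199 <1
  x=-6.283: |R|=1.03049 >1
  x=-6.226: |R|=1.02450 >1
Stable set (-6.0000, 0).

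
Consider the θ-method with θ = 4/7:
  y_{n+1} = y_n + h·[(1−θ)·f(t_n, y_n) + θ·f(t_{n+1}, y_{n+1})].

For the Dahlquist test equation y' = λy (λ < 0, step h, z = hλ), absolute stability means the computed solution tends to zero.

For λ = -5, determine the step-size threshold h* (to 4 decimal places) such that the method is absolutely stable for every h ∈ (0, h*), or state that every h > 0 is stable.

(−∞, 0) — no finite endpoint. Any h>0 works for λ=-5.

Set f=λy, z=hλ:
  y_{n+1} = y_n + z·[3/7·y_n + 4/7·y_{n+1}] ⇒ (1 − 4/7z)y_{n+1} = (1 + 3/7z)y_n
  so R(z) = (1 + 3/7z)/(1 − 4/7z).

Solve |R(x)|<1 on ℝ⁻.
x=-0.88: |R|=0.4144
x=-2: |R|=0.0667
x=-10: |R|=0.4894
x=-100: |R|=0.7199
θ=4/7≥1/2 ⇒ |1+3/7x|<|1−4/7x| ∀x<0 ⇒ unbounded interval.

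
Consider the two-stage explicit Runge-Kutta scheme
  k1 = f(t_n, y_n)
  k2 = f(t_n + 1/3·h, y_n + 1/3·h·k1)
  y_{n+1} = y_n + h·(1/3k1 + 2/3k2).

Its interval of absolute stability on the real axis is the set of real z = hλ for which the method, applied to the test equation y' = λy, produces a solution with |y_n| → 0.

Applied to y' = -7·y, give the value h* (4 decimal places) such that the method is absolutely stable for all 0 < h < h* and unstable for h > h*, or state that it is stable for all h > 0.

Test eqn y'=λy, z=hλ:
  k1=λy_n ⇒ h·k1=z·y_n;  k2=λ(1+1/3z)y_n ⇒ h·k2=z(1+1/3z)y_n
  y_{n+1}/y_n = 1 + 1/3z + 2/3z(1+1/3z) = 1 + z + 2/9z²
  R(z) = 1 + z + 2/9z².

Boundary: |R(x)|=1, x<0.
x=-0.88: |R|=0.2921
R=1: x+2/9x²=0 ⇒ x=−9/2=-4.5000; min R=1−1/(4·2/9)=-0.1250>−1
Confirm numerically:
  x=-2.360: |R|=0.12231 <1
  x=-2.296: |R|=0.12453 <1
  x=-2.251: |R|=0.12500 <1
  x=-4.920: |R|=1.45920 >1
  x=-4.660: |R|=1.16569 >1
  x=-4.582: |R|=1.08349 >1
So |R|<1 on (-4.5000, 0).

(-4.5000,0); λ=-7 ⇒ h* = (9/2)/7 = 0.6429.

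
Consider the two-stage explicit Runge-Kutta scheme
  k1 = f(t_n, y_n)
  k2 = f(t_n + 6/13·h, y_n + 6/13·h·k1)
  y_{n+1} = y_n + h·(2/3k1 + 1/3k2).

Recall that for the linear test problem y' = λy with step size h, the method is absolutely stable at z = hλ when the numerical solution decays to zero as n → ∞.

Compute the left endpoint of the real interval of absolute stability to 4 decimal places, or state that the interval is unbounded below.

On y'=λy, z=hλ:
  k1=λy_n ⇒ h·k1=z·y_n;  k2=λ(1+6/13z)y_n ⇒ h·k2=z(1+6/13z)y_n
  y_{n+1}/y_n = 1 + 2/3z + 1/3z(1+6/13z) = 1 + z + 2/13z²
  Hence R(z) = 1 + z + 2/13z².

Need |R(x)|<1, x<0.
x=-0.42: |R|=0.6071
R=1: x+2/13x²=0 ⇒ x=−13/2=-6.5000; min R=1−1/(4·2/13)=-0.6250>−1
Confirm numerically:
  x=-6.286: |R|=0.79305 <1
  x=-4.782: |R|=0.26392 <1
  x=-4.457: |R|=0.40087 <1
  x=-3.841: |R|=0.57126 <1
  x=-7.059: |R|=1.60707 >1
  x=-6.855: |R|=1.37439 >1
  x=-6.616: |R|=1.11807 >1
Stable set (-6.5000, 0).

z* = -6.5000.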